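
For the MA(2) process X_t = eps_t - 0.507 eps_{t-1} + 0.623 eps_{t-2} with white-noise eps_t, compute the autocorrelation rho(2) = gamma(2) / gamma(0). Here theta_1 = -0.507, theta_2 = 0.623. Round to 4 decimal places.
\rho(2) = 0.3787

For an MA(q) process with theta_0 = 1, the autocovariance is
  gamma(k) = sigma^2 * sum_{i=0..q-k} theta_i * theta_{i+k},
and rho(k) = gamma(k) / gamma(0). Sigma^2 cancels.
  numerator   = (1)*(0.623) = 0.623.
  denominator = (1)^2 + (-0.507)^2 + (0.623)^2 = 1.645178.
  rho(2) = 0.623 / 1.645178 = 0.3787.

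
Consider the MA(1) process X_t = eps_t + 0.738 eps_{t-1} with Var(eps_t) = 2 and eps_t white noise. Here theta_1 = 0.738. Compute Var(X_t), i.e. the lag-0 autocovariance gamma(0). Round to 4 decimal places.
\gamma(0) = 3.0893

For an MA(q) process X_t = eps_t + sum_i theta_i eps_{t-i} with
Var(eps_t) = sigma^2, the variance is
  gamma(0) = sigma^2 * (1 + sum_i theta_i^2).
  sum_i theta_i^2 = (0.738)^2 = 0.544644.
  gamma(0) = 2 * (1 + 0.544644) = 2 * 1.544644 = 3.089288, which rounds to 3.0893.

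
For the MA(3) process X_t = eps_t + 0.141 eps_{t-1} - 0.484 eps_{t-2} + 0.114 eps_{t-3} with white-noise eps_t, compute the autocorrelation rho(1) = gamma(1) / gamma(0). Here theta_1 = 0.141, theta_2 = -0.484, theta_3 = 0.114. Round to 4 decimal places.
\rho(1) = 0.0139

For an MA(q) process with theta_0 = 1, the autocovariance is
  gamma(k) = sigma^2 * sum_{i=0..q-k} theta_i * theta_{i+k},
and rho(k) = gamma(k) / gamma(0). Sigma^2 cancels.
  numerator   = (1)*(0.141) + (0.141)*(-0.484) + (-0.484)*(0.114) = 0.01758.
  denominator = (1)^2 + (0.141)^2 + (-0.484)^2 + (0.114)^2 = 1.267133.
  rho(1) = 0.01758 / 1.267133 = 0.0139.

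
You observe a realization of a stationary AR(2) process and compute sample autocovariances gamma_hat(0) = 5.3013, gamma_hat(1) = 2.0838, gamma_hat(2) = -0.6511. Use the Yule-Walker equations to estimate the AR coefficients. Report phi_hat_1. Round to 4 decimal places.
\hat\phi_{1} = 0.5220

The Yule-Walker equations for an AR(p) process read, in matrix form,
  Gamma_p phi = r_p,   with   (Gamma_p)_{ij} = gamma(|i - j|),
                       (r_p)_i = gamma(i),   i,j = 1..p.
Substitute the sample gammas (Toeplitz matrix and right-hand side of size 2):
  Gamma_p = [[5.3013, 2.0838], [2.0838, 5.3013]]
  r_p     = [2.0838, -0.6511]
Written out:
  5.3013 phi_1 + 2.0838 phi_2 = 2.0838
  2.0838 phi_1 + 5.3013 phi_2 = -0.6511
Solve by Cramer's rule:
  det = gamma(0)^2 - gamma(1)^2 = (5.3013)^2 - (2.0838)^2 = 28.10378169 - 4.34222244 = 23.76155925
  phi_hat_1 = [gamma(1) gamma(0) - gamma(1) gamma(2)] / det = [(2.0838)(5.3013) - (2.0838)(-0.6511)] / 23.76155925 = 12.40361112 / 23.76155925 = 0.522
  phi_hat_2 = [gamma(0) gamma(2) - gamma(1)^2] / det = [(5.3013)(-0.6511) - (2.0838)^2] / 23.76155925 = -7.79389887 / 23.76155925 = -0.328
So phi_hat = [0.5220, -0.3280].
Therefore phi_hat_1 = 0.5220.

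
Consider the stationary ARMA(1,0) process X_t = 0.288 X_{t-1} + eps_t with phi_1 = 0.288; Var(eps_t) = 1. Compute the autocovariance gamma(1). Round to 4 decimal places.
\gamma(1) = 0.3140

Multiply the model equation by X_{t-k} and take expectations. With theta_0 = psi_0 = 1 and psi_j the MA(infinity) weights, this gives
  gamma(k) - sum_i phi_i gamma(k-i) = c_k,
  c_k = sigma^2 * sum_{j=k..q} theta_j psi_{j-k}   (c_k = 0 for k > q),
using gamma(-m) = gamma(m).
Pure AR (q = 0): c_0 = sigma^2 = 1, c_k = 0 for k >= 1.
Equations for k = 0 and k = 1 (AR order 1):
  gamma(0) = phi_1 gamma(1) + c_0
  gamma(1) = phi_1 gamma(0) + c_1
Substituting the second into the first: gamma(0) (1 - phi_1^2) = c_0 + phi_1 c_1, so
  gamma(0) = c_0 / (1 - phi_1^2) = 1 / (1 - (0.288)^2) = 1 / 0.917056 = 1.090446.
  gamma(1) = phi_1 gamma(0) = (0.288)(1.090446) = 0.314048.
Therefore gamma(1) = 0.3140 (to 4 decimal places).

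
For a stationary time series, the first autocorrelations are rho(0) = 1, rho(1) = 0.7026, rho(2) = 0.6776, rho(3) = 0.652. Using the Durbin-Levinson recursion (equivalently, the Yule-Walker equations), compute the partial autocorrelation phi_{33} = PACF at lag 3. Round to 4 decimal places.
\phi_{33} = 0.2130

The PACF at lag k is phi_{kk}, the last component of the solution
to the Yule-Walker system G_k phi = r_k where
  (G_k)_{ij} = rho(|i - j|), (r_k)_i = rho(i), i,j = 1..k.
Equivalently, Durbin-Levinson gives phi_{kk} iteratively:
  phi_{11} = rho(1)
  phi_{kk} = [rho(k) - sum_{j=1..k-1} phi_{k-1,j} rho(k-j)]
            / [1 - sum_{j=1..k-1} phi_{k-1,j} rho(j)],
  phi_{k,j} = phi_{k-1,j} - phi_{kk} phi_{k-1,k-j},  j = 1..k-1.
Step k = 1:
  phi_11 = rho(1) = 0.7026.
Step k = 2:
  phi_22 = [rho(2) - phi_11 rho(1)] / [1 - phi_11 rho(1)] = [0.6776 - (0.7026)(0.7026)] / [1 - (0.7026)(0.7026)]
         = 0.18395324 / 0.50635324 = 0.36329.
  Update: phi_21 = phi_11 - phi_22 phi_11 = 0.7026 - (0.36329)(0.7026) = 0.447352.
Step k = 3:
  phi_33 = [rho(3) - phi_21 rho(2) - phi_22 rho(1)] / [1 - phi_21 rho(1) - phi_22 rho(2)]
    numerator   = 0.652 - (0.447352)(0.6776) - (0.36329)(0.7026) = 0.09362635
    denominator = 1 - (0.447352)(0.7026) - (0.36329)(0.6776) = 0.43952481
  phi_33 = 0.09362635 / 0.43952481 = 0.213.
Therefore phi_{33} = 0.2130.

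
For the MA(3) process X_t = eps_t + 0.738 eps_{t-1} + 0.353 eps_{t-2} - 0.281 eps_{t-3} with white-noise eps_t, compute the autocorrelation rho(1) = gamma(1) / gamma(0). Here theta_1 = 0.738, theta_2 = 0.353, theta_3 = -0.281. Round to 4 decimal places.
\rho(1) = 0.5144

For an MA(q) process with theta_0 = 1, the autocovariance is
  gamma(k) = sigma^2 * sum_{i=0..q-k} theta_i * theta_{i+k},
and rho(k) = gamma(k) / gamma(0). Sigma^2 cancels.
  numerator   = (1)*(0.738) + (0.738)*(0.353) + (0.353)*(-0.281) = 0.899321.
  denominator = (1)^2 + (0.738)^2 + (0.353)^2 + (-0.281)^2 = 1.748214.
  rho(1) = 0.899321 / 1.748214 = 0.5144.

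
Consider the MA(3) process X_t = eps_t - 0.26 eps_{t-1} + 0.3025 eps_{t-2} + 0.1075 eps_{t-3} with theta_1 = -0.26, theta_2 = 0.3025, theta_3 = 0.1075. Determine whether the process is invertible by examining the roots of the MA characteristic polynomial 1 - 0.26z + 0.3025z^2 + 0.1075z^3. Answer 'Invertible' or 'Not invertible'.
\text{Invertible}

The MA(q) characteristic polynomial is P(z) = 1 - 0.26z + 0.3025z^2 + 0.1075z^3.
Invertibility requires all roots to lie outside the unit circle, i.e. |z| > 1 for every root.
Degree 3: look for a simple real root z0 first, then factor out (1 - z/z0) and solve the remaining quadratic.
Testing z0 = -4: P(-4) = 1 + (-0.26)(-4) + (0.3025)(-4)^2 + (0.1075)(-4)^3
  = 1 + (1.04) + (4.84) + (-6.88) = 0.  So z_0 = -4 is a root, |z_0| = 4.
Divide out the factor (1 + 0.25 z) = (1 - z/z0) (since 1/z0 = -0.25):
  P(z) = (1 + 0.25 z)(1 + (-0.51) z + (0.43) z^2)
  [check: z-coef -0.51 - (-0.25) = -0.26; z^2-coef 0.43 - (-0.25)(-0.51) = 0.3025; z^3-coef -(-0.25)(0.43) = 0.1075.]
Remaining roots from the quadratic factor 1 + (-0.51) z + (0.43) z^2:
  Set 1 + (-0.51) z + (0.43) z^2 = 0, i.e. a z^2 + b z + c = 0 with a = 0.43, b = -0.51, c = 1.
  Discriminant D = b^2 - 4ac = (-0.51)^2 - 4*(0.43)*1 = 0.2601 - (1.72) = -1.4599.
  D < 0, so the roots are the complex-conjugate pair z = (-b +/- i sqrt(-D)) / (2a) = 0.593 +/- 1.405i.
  For a conjugate pair |z|^2 = z * conj(z) = (product of roots) = c/a = 1/(0.43) = 2.325581, so |z| = sqrt(2.325581) = 1.525 for both roots.
Moduli of all roots: 4.0000, 1.5250, 1.5250.
All moduli strictly greater than 1? Yes.
Verdict: Invertible.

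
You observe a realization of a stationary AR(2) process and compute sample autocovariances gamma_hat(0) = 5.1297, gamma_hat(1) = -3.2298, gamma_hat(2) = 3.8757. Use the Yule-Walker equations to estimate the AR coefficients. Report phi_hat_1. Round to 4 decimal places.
\hat\phi_{1} = -0.2550

The Yule-Walker equations for an AR(p) process read, in matrix form,
  Gamma_p phi = r_p,   with   (Gamma_p)_{ij} = gamma(|i - j|),
                       (r_p)_i = gamma(i),   i,j = 1..p.
Substitute the sample gammas (Toeplitz matrix and right-hand side of size 2):
  Gamma_p = [[5.1297, -3.2298], [-3.2298, 5.1297]]
  r_p     = [-3.2298, 3.8757]
Written out:
  5.1297 phi_1 - 3.2298 phi_2 = -3.2298
  -3.2298 phi_1 + 5.1297 phi_2 = 3.8757
Solve by Cramer's rule:
  det = gamma(0)^2 - gamma(1)^2 = (5.1297)^2 - (-3.2298)^2 = 26.31382209 - 10.43160804 = 15.88221405
  phi_hat_1 = [gamma(1) gamma(0) - gamma(1) gamma(2)] / det = [(-3.2298)(5.1297) - (-3.2298)(3.8757)] / 15.88221405 = -4.0501692 / 15.88221405 = -0.255
  phi_hat_2 = [gamma(0) gamma(2) - gamma(1)^2] / det = [(5.1297)(3.8757) - (-3.2298)^2] / 15.88221405 = 9.44957025 / 15.88221405 = 0.595
So phi_hat = [-0.2550, 0.5950].
Therefore phi_hat_1 = -0.2550.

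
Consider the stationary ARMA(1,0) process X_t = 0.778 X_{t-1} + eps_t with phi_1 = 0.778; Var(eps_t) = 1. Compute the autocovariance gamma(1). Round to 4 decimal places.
\gamma(1) = 1.9710

Multiply the model equation by X_{t-k} and take expectations. With theta_0 = psi_0 = 1 and psi_j the MA(infinity) weights, this gives
  gamma(k) - sum_i phi_i gamma(k-i) = c_k,
  c_k = sigma^2 * sum_{j=k..q} theta_j psi_{j-k}   (c_k = 0 for k > q),
using gamma(-m) = gamma(m).
Pure AR (q = 0): c_0 = sigma^2 = 1, c_k = 0 for k >= 1.
Equations for k = 0 and k = 1 (AR order 1):
  gamma(0) = phi_1 gamma(1) + c_0
  gamma(1) = phi_1 gamma(0) + c_1
Substituting the second into the first: gamma(0) (1 - phi_1^2) = c_0 + phi_1 c_1, so
  gamma(0) = c_0 / (1 - phi_1^2) = 1 / (1 - (0.778)^2) = 1 / 0.394716 = 2.533467.
  gamma(1) = phi_1 gamma(0) = (0.778)(2.533467) = 1.971037.
Therefore gamma(1) = 1.9710 (to 4 decimal places).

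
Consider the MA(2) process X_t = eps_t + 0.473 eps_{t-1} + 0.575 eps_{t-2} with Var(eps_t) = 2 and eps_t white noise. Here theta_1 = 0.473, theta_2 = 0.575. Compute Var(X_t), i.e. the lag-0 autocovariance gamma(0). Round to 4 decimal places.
\gamma(0) = 3.1087

For an MA(q) process X_t = eps_t + sum_i theta_i eps_{t-i} with
Var(eps_t) = sigma^2, the variance is
  gamma(0) = sigma^2 * (1 + sum_i theta_i^2).
  sum_i theta_i^2 = (0.473)^2 + (0.575)^2 = 0.223729 + 0.330625 = 0.554354.
  gamma(0) = 2 * (1 + 0.554354) = 2 * 1.554354 = 3.108708, which rounds to 3.1087.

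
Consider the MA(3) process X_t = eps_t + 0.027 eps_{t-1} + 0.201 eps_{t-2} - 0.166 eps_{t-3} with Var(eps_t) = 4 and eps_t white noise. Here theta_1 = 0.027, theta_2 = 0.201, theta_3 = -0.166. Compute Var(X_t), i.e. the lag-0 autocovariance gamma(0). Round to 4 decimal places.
\gamma(0) = 4.2747

For an MA(q) process X_t = eps_t + sum_i theta_i eps_{t-i} with
Var(eps_t) = sigma^2, the variance is
  gamma(0) = sigma^2 * (1 + sum_i theta_i^2).
  sum_i theta_i^2 = (0.027)^2 + (0.201)^2 + (-0.166)^2 = 0.000729 + 0.040401 + 0.027556 = 0.068686.
  gamma(0) = 4 * (1 + 0.068686) = 4 * 1.068686 = 4.274744, which rounds to 4.2747.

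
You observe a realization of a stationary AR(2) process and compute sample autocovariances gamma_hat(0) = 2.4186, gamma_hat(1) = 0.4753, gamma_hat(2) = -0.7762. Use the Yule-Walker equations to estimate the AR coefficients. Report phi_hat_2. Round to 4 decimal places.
\hat\phi_{2} = -0.3740

The Yule-Walker equations for an AR(p) process read, in matrix form,
  Gamma_p phi = r_p,   with   (Gamma_p)_{ij} = gamma(|i - j|),
                       (r_p)_i = gamma(i),   i,j = 1..p.
Substitute the sample gammas (Toeplitz matrix and right-hand side of size 2):
  Gamma_p = [[2.4186, 0.4753], [0.4753, 2.4186]]
  r_p     = [0.4753, -0.7762]
Written out:
  2.4186 phi_1 + 0.4753 phi_2 = 0.4753
  0.4753 phi_1 + 2.4186 phi_2 = -0.7762
Solve by Cramer's rule:
  det = gamma(0)^2 - gamma(1)^2 = (2.4186)^2 - (0.4753)^2 = 5.84962596 - 0.22591009 = 5.62371587
  phi_hat_1 = [gamma(1) gamma(0) - gamma(1) gamma(2)] / det = [(0.4753)(2.4186) - (0.4753)(-0.7762)] / 5.62371587 = 1.51848844 / 5.62371587 = 0.27
  phi_hat_2 = [gamma(0) gamma(2) - gamma(1)^2] / det = [(2.4186)(-0.7762) - (0.4753)^2] / 5.62371587 = -2.10322741 / 5.62371587 = -0.374
So phi_hat = [0.2700, -0.3740].
Therefore phi_hat_2 = -0.3740.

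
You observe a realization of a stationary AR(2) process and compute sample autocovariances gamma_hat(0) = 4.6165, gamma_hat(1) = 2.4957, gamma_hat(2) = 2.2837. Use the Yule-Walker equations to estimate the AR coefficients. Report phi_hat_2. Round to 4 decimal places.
\hat\phi_{2} = 0.2860

The Yule-Walker equations for an AR(p) process read, in matrix form,
  Gamma_p phi = r_p,   with   (Gamma_p)_{ij} = gamma(|i - j|),
                       (r_p)_i = gamma(i),   i,j = 1..p.
Substitute the sample gammas (Toeplitz matrix and right-hand side of size 2):
  Gamma_p = [[4.6165, 2.4957], [2.4957, 4.6165]]
  r_p     = [2.4957, 2.2837]
Written out:
  4.6165 phi_1 + 2.4957 phi_2 = 2.4957
  2.4957 phi_1 + 4.6165 phi_2 = 2.2837
Solve by Cramer's rule:
  det = gamma(0)^2 - gamma(1)^2 = (4.6165)^2 - (2.4957)^2 = 21.31207225 - 6.22851849 = 15.08355376
  phi_hat_1 = [gamma(1) gamma(0) - gamma(1) gamma(2)] / det = [(2.4957)(4.6165) - (2.4957)(2.2837)] / 15.08355376 = 5.82196896 / 15.08355376 = 0.386
  phi_hat_2 = [gamma(0) gamma(2) - gamma(1)^2] / det = [(4.6165)(2.2837) - (2.4957)^2] / 15.08355376 = 4.31418256 / 15.08355376 = 0.286
So phi_hat = [0.3860, 0.2860].
Therefore phi_hat_2 = 0.2860.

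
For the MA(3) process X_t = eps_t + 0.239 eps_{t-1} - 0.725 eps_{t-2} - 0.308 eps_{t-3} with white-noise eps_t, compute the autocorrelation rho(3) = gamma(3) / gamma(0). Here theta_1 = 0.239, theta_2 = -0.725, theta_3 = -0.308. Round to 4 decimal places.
\rho(3) = -0.1836

For an MA(q) process with theta_0 = 1, the autocovariance is
  gamma(k) = sigma^2 * sum_{i=0..q-k} theta_i * theta_{i+k},
and rho(k) = gamma(k) / gamma(0). Sigma^2 cancels.
  numerator   = (1)*(-0.308) = -0.308.
  denominator = (1)^2 + (0.239)^2 + (-0.725)^2 + (-0.308)^2 = 1.67761.
  rho(3) = -0.308 / 1.67761 = -0.1836.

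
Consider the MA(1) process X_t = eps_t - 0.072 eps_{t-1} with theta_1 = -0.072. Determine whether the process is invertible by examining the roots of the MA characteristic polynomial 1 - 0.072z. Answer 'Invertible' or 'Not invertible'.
\text{Invertible}

The MA(q) characteristic polynomial is P(z) = 1 - 0.072z.
Invertibility requires all roots to lie outside the unit circle, i.e. |z| > 1 for every root.
This is linear in z: 1 + (-0.072) z = 0  =>  z = -1/(-0.072) = 13.888889,  |z| = 13.888889.
Moduli of all roots: 13.8889.
All moduli strictly greater than 1? Yes.
Verdict: Invertible.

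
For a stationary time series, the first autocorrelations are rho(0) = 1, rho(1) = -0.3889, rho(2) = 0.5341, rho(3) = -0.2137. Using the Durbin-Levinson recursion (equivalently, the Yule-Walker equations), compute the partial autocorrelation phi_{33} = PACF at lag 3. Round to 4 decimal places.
\phi_{33} = 0.1120

The PACF at lag k is phi_{kk}, the last component of the solution
to the Yule-Walker system G_k phi = r_k where
  (G_k)_{ij} = rho(|i - j|), (r_k)_i = rho(i), i,j = 1..k.
Equivalently, Durbin-Levinson gives phi_{kk} iteratively:
  phi_{11} = rho(1)
  phi_{kk} = [rho(k) - sum_{j=1..k-1} phi_{k-1,j} rho(k-j)]
            / [1 - sum_{j=1..k-1} phi_{k-1,j} rho(j)],
  phi_{k,j} = phi_{k-1,j} - phi_{kk} phi_{k-1,k-j},  j = 1..k-1.
Step k = 1:
  phi_11 = rho(1) = -0.3889.
Step k = 2:
  phi_22 = [rho(2) - phi_11 rho(1)] / [1 - phi_11 rho(1)] = [0.5341 - (-0.3889)(-0.3889)] / [1 - (-0.3889)(-0.3889)]
         = 0.38285679 / 0.84875679 = 0.45108.
  Update: phi_21 = phi_11 - phi_22 phi_11 = -0.3889 - (0.45108)(-0.3889) = -0.213475.
Step k = 3:
  phi_33 = [rho(3) - phi_21 rho(2) - phi_22 rho(1)] / [1 - phi_21 rho(1) - phi_22 rho(2)]
    numerator   = -0.2137 - (-0.213475)(0.5341) - (0.45108)(-0.3889) = 0.07574191
    denominator = 1 - (-0.213475)(-0.3889) - (0.45108)(0.5341) = 0.67605794
  phi_33 = 0.07574191 / 0.67605794 = 0.112.
Therefore phi_{33} = 0.1120.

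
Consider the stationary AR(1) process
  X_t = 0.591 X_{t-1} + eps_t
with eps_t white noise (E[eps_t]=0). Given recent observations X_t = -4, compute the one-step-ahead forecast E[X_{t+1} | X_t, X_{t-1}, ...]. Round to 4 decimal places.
E[X_{t+1} \mid \mathcal F_t] = -2.3640

For an AR(p) model X_t = c + sum_i phi_i X_{t-i} + eps_t, the
one-step-ahead conditional mean is
  E[X_{t+1} | X_t, ...] = c + sum_i phi_i X_{t+1-i}.
Substitute known values:
  E[X_{t+1} | ...] = (0.591) * (-4)
                   = -2.3640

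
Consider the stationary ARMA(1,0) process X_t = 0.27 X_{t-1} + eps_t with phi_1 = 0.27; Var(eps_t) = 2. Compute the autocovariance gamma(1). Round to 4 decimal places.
\gamma(1) = 0.5825

Multiply the model equation by X_{t-k} and take expectations. With theta_0 = psi_0 = 1 and psi_j the MA(infinity) weights, this gives
  gamma(k) - sum_i phi_i gamma(k-i) = c_k,
  c_k = sigma^2 * sum_{j=k..q} theta_j psi_{j-k}   (c_k = 0 for k > q),
using gamma(-m) = gamma(m).
Pure AR (q = 0): c_0 = sigma^2 = 2, c_k = 0 for k >= 1.
Equations for k = 0 and k = 1 (AR order 1):
  gamma(0) = phi_1 gamma(1) + c_0
  gamma(1) = phi_1 gamma(0) + c_1
Substituting the second into the first: gamma(0) (1 - phi_1^2) = c_0 + phi_1 c_1, so
  gamma(0) = c_0 / (1 - phi_1^2) = 2 / (1 - (0.27)^2) = 2 / 0.9271 = 2.157265.
  gamma(1) = phi_1 gamma(0) = (0.27)(2.157265) = 0.582461.
Therefore gamma(1) = 0.5825 (to 4 decimal places).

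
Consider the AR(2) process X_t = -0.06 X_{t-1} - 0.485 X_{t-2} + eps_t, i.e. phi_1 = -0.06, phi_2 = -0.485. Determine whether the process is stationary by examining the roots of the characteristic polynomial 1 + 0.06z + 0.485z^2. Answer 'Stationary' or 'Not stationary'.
\text{Stationary}

The AR(p) characteristic polynomial is P(z) = 1 + 0.06z + 0.485z^2.
Stationarity requires all roots to lie outside the unit circle, i.e. |z| > 1 for every root.
Set 1 + (0.06) z + (0.485) z^2 = 0, i.e. a z^2 + b z + c = 0 with a = 0.485, b = 0.06, c = 1.
Discriminant D = b^2 - 4ac = (0.06)^2 - 4*(0.485)*1 = 0.0036 - (1.94) = -1.9364.
D < 0, so the roots are the complex-conjugate pair z = (-b +/- i sqrt(-D)) / (2a) = -0.0619 +/- 1.4346i.
For a conjugate pair |z|^2 = z * conj(z) = (product of roots) = c/a = 1/(0.485) = 2.061856, so |z| = sqrt(2.061856) = 1.4359 for both roots.
Moduli of all roots: 1.4359, 1.4359.
All moduli strictly greater than 1? Yes.
Verdict: Stationary.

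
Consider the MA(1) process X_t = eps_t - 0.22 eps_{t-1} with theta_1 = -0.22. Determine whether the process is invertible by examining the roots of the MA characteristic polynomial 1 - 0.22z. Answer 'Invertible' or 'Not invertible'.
\text{Invertible}

The MA(q) characteristic polynomial is P(z) = 1 - 0.22z.
Invertibility requires all roots to lie outside the unit circle, i.e. |z| > 1 for every root.
This is linear in z: 1 + (-0.22) z = 0  =>  z = -1/(-0.22) = 4.545455,  |z| = 4.545455.
Moduli of all roots: 4.5455.
All moduli strictly greater than 1? Yes.
Verdict: Invertible.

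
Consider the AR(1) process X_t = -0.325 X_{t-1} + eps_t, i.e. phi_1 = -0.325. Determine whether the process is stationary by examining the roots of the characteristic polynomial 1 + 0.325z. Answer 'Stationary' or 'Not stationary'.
\text{Stationary}

The AR(p) characteristic polynomial is P(z) = 1 + 0.325z.
Stationarity requires all roots to lie outside the unit circle, i.e. |z| > 1 for every root.
This is linear in z: 1 + (0.325) z = 0  =>  z = -1/(0.325) = -3.076923,  |z| = 3.076923.
Moduli of all roots: 3.0769.
All moduli strictly greater than 1? Yes.
Verdict: Stationary.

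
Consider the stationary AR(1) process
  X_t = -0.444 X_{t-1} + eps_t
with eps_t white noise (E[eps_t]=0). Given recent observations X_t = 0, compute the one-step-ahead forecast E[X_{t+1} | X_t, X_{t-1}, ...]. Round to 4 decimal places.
E[X_{t+1} \mid \mathcal F_t] = 0.0000

For an AR(p) model X_t = c + sum_i phi_i X_{t-i} + eps_t, the
one-step-ahead conditional mean is
  E[X_{t+1} | X_t, ...] = c + sum_i phi_i X_{t+1-i}.
Substitute known values:
  E[X_{t+1} | ...] = (-0.444) * (0)
                   = 0.0000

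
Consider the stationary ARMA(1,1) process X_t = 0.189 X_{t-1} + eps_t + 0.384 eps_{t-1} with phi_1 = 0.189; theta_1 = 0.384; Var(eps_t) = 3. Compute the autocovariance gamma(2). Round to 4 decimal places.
\gamma(2) = 0.3614

Multiply the model equation by X_{t-k} and take expectations. With theta_0 = psi_0 = 1 and psi_j the MA(infinity) weights, this gives
  gamma(k) - sum_i phi_i gamma(k-i) = c_k,
  c_k = sigma^2 * sum_{j=k..q} theta_j psi_{j-k}   (c_k = 0 for k > q),
using gamma(-m) = gamma(m).
psi-weights needed (psi_j = theta_j + sum_i phi_i psi_{j-i}):
  psi_1 = theta_1 + phi_1 = 0.384 + (0.189) = 0.573
Right-hand sides:
  c_0 = sigma^2 (1 + theta_1 psi_1) = 3 * (1 + (0.384)(0.573)) = 3 * 1.220032 = 3.660096
  c_1 = sigma^2 theta_1 = 3 * (0.384) = 1.152
  c_2 = 0
Equations for k = 0 and k = 1 (AR order 1):
  gamma(0) = phi_1 gamma(1) + c_0
  gamma(1) = phi_1 gamma(0) + c_1
Substituting the second into the first: gamma(0) (1 - phi_1^2) = c_0 + phi_1 c_1, so
  gamma(0) = (c_0 + phi_1 c_1) / (1 - phi_1^2) = (3.660096 + (0.189)(1.152)) / (1 - (0.189)^2) = 3.877824 / 0.964279 = 4.021475.
  gamma(1) = phi_1 gamma(0) + c_1 = (0.189)(4.021475) + (1.152) = 1.912059.
For k = 2 (> q): gamma(2) = phi_1 gamma(1) = (0.189)(1.912059) = 0.361379.
Therefore gamma(2) = 0.3614 (to 4 decimal places).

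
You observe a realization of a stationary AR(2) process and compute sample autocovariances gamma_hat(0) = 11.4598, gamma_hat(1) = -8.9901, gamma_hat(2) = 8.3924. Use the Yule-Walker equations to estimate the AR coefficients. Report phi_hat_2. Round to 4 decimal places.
\hat\phi_{2} = 0.3040

The Yule-Walker equations for an AR(p) process read, in matrix form,
  Gamma_p phi = r_p,   with   (Gamma_p)_{ij} = gamma(|i - j|),
                       (r_p)_i = gamma(i),   i,j = 1..p.
Substitute the sample gammas (Toeplitz matrix and right-hand side of size 2):
  Gamma_p = [[11.4598, -8.9901], [-8.9901, 11.4598]]
  r_p     = [-8.9901, 8.3924]
Written out:
  11.4598 phi_1 - 8.9901 phi_2 = -8.9901
  -8.9901 phi_1 + 11.4598 phi_2 = 8.3924
Solve by Cramer's rule:
  det = gamma(0)^2 - gamma(1)^2 = (11.4598)^2 - (-8.9901)^2 = 131.32701604 - 80.82189801 = 50.50511803
  phi_hat_1 = [gamma(1) gamma(0) - gamma(1) gamma(2)] / det = [(-8.9901)(11.4598) - (-8.9901)(8.3924)] / 50.50511803 = -27.57623274 / 50.50511803 = -0.546
  phi_hat_2 = [gamma(0) gamma(2) - gamma(1)^2] / det = [(11.4598)(8.3924) - (-8.9901)^2] / 50.50511803 = 15.35332751 / 50.50511803 = 0.304
So phi_hat = [-0.5460, 0.3040].
Therefore phi_hat_2 = 0.3040.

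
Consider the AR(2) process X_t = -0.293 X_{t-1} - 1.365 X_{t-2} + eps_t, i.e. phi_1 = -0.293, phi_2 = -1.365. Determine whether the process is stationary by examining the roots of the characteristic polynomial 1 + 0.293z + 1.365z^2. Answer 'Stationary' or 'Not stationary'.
\text{Not stationary}

The AR(p) characteristic polynomial is P(z) = 1 + 0.293z + 1.365z^2.
Stationarity requires all roots to lie outside the unit circle, i.e. |z| > 1 for every root.
Set 1 + (0.293) z + (1.365) z^2 = 0, i.e. a z^2 + b z + c = 0 with a = 1.365, b = 0.293, c = 1.
Discriminant D = b^2 - 4ac = (0.293)^2 - 4*(1.365)*1 = 0.085849 - (5.46) = -5.374151.
D < 0, so the roots are the complex-conjugate pair z = (-b +/- i sqrt(-D)) / (2a) = -0.1073 +/- 0.8492i.
For a conjugate pair |z|^2 = z * conj(z) = (product of roots) = c/a = 1/(1.365) = 0.732601, so |z| = sqrt(0.732601) = 0.8559 for both roots.
Moduli of all roots: 0.8559, 0.8559.
All moduli strictly greater than 1? No.
Verdict: Not stationary.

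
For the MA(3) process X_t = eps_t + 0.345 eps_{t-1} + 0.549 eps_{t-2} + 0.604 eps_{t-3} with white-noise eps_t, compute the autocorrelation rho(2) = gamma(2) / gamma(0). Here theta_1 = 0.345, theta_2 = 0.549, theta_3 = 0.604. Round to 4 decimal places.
\rho(2) = 0.4242

For an MA(q) process with theta_0 = 1, the autocovariance is
  gamma(k) = sigma^2 * sum_{i=0..q-k} theta_i * theta_{i+k},
and rho(k) = gamma(k) / gamma(0). Sigma^2 cancels.
  numerator   = (1)*(0.549) + (0.345)*(0.604) = 0.75738.
  denominator = (1)^2 + (0.345)^2 + (0.549)^2 + (0.604)^2 = 1.785242.
  rho(2) = 0.75738 / 1.785242 = 0.4242.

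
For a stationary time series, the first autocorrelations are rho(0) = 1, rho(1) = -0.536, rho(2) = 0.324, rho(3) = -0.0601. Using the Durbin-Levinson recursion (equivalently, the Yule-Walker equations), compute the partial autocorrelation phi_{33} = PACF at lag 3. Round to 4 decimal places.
\phi_{33} = 0.1860

The PACF at lag k is phi_{kk}, the last component of the solution
to the Yule-Walker system G_k phi = r_k where
  (G_k)_{ij} = rho(|i - j|), (r_k)_i = rho(i), i,j = 1..k.
Equivalently, Durbin-Levinson gives phi_{kk} iteratively:
  phi_{11} = rho(1)
  phi_{kk} = [rho(k) - sum_{j=1..k-1} phi_{k-1,j} rho(k-j)]
            / [1 - sum_{j=1..k-1} phi_{k-1,j} rho(j)],
  phi_{k,j} = phi_{k-1,j} - phi_{kk} phi_{k-1,k-j},  j = 1..k-1.
Step k = 1:
  phi_11 = rho(1) = -0.536.
Step k = 2:
  phi_22 = [rho(2) - phi_11 rho(1)] / [1 - phi_11 rho(1)] = [0.324 - (-0.536)(-0.536)] / [1 - (-0.536)(-0.536)]
         = 0.036704 / 0.712704 = 0.0515.
  Update: phi_21 = phi_11 - phi_22 phi_11 = -0.536 - (0.0515)(-0.536) = -0.508396.
Step k = 3:
  phi_33 = [rho(3) - phi_21 rho(2) - phi_22 rho(1)] / [1 - phi_21 rho(1) - phi_22 rho(2)]
    numerator   = -0.0601 - (-0.508396)(0.324) - (0.0515)(-0.536) = 0.13222417
    denominator = 1 - (-0.508396)(-0.536) - (0.0515)(0.324) = 0.71081376
  phi_33 = 0.13222417 / 0.71081376 = 0.186.
Therefore phi_{33} = 0.1860.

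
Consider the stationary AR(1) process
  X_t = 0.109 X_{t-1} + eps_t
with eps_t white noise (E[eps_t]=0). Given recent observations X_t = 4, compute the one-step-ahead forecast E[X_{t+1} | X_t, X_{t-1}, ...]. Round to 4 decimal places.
E[X_{t+1} \mid \mathcal F_t] = 0.4360

For an AR(p) model X_t = c + sum_i phi_i X_{t-i} + eps_t, the
one-step-ahead conditional mean is
  E[X_{t+1} | X_t, ...] = c + sum_i phi_i X_{t+1-i}.
Substitute known values:
  E[X_{t+1} | ...] = (0.109) * (4)
                   = 0.4360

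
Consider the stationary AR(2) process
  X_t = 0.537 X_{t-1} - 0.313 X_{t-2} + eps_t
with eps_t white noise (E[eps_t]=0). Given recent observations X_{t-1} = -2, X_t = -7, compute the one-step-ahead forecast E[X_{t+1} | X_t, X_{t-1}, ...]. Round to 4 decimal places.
E[X_{t+1} \mid \mathcal F_t] = -3.1330

For an AR(p) model X_t = c + sum_i phi_i X_{t-i} + eps_t, the
one-step-ahead conditional mean is
  E[X_{t+1} | X_t, ...] = c + sum_i phi_i X_{t+1-i}.
Substitute known values:
  E[X_{t+1} | ...] = (0.537) * (-7) + (-0.313) * (-2)
                   = -3.1330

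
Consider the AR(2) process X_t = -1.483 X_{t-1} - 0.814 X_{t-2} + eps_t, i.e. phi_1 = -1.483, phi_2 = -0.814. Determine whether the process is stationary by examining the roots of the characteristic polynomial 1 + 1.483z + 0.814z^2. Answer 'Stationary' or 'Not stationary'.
\text{Stationary}

The AR(p) characteristic polynomial is P(z) = 1 + 1.483z + 0.814z^2.
Stationarity requires all roots to lie outside the unit circle, i.e. |z| > 1 for every root.
Set 1 + (1.483) z + (0.814) z^2 = 0, i.e. a z^2 + b z + c = 0 with a = 0.814, b = 1.483, c = 1.
Discriminant D = b^2 - 4ac = (1.483)^2 - 4*(0.814)*1 = 2.199289 - (3.256) = -1.056711.
D < 0, so the roots are the complex-conjugate pair z = (-b +/- i sqrt(-D)) / (2a) = -0.9109 +/- 0.6314i.
For a conjugate pair |z|^2 = z * conj(z) = (product of roots) = c/a = 1/(0.814) = 1.228501, so |z| = sqrt(1.228501) = 1.1084 for both roots.
Moduli of all roots: 1.1084, 1.1084.
All moduli strictly greater than 1? Yes.
Verdict: Stationary.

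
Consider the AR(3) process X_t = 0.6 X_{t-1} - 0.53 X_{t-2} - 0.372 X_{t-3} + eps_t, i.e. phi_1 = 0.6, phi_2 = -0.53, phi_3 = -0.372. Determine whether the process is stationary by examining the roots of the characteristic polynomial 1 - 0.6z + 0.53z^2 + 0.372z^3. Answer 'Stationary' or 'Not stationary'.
\text{Stationary}

The AR(p) characteristic polynomial is P(z) = 1 - 0.6z + 0.53z^2 + 0.372z^3.
Stationarity requires all roots to lie outside the unit circle, i.e. |z| > 1 for every root.
Degree 3: look for a simple real root z0 first, then factor out (1 - z/z0) and solve the remaining quadratic.
Testing z0 = -2.5: P(-2.5) = 1 + (-0.6)(-2.5) + (0.53)(-2.5)^2 + (0.372)(-2.5)^3
  = 1 + (1.5) + (3.3125) + (-5.8125) = 0.  So z_0 = -2.5 is a root, |z_0| = 2.5.
Divide out the factor (1 + 0.4 z) = (1 - z/z0) (since 1/z0 = -0.4):
  P(z) = (1 + 0.4 z)(1 + (-1) z + (0.93) z^2)
  [check: z-coef -1 - (-0.4) = -0.6; z^2-coef 0.93 - (-0.4)(-1) = 0.53; z^3-coef -(-0.4)(0.93) = 0.372.]
Remaining roots from the quadratic factor 1 + (-1) z + (0.93) z^2:
  Set 1 + (-1) z + (0.93) z^2 = 0, i.e. a z^2 + b z + c = 0 with a = 0.93, b = -1, c = 1.
  Discriminant D = b^2 - 4ac = (-1)^2 - 4*(0.93)*1 = 1 - (3.72) = -2.72.
  D < 0, so the roots are the complex-conjugate pair z = (-b +/- i sqrt(-D)) / (2a) = 0.5376 +/- 0.8867i.
  For a conjugate pair |z|^2 = z * conj(z) = (product of roots) = c/a = 1/(0.93) = 1.075269, so |z| = sqrt(1.075269) = 1.037 for both roots.
Moduli of all roots: 2.5000, 1.0370, 1.0370.
All moduli strictly greater than 1? Yes.
Verdict: Stationary.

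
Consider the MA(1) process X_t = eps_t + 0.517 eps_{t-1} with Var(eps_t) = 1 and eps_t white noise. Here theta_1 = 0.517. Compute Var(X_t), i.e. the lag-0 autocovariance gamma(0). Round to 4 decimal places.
\gamma(0) = 1.2673

For an MA(q) process X_t = eps_t + sum_i theta_i eps_{t-i} with
Var(eps_t) = sigma^2, the variance is
  gamma(0) = sigma^2 * (1 + sum_i theta_i^2).
  sum_i theta_i^2 = (0.517)^2 = 0.267289.
  gamma(0) = 1 * (1 + 0.267289) = 1 * 1.267289 = 1.267289, which rounds to 1.2673.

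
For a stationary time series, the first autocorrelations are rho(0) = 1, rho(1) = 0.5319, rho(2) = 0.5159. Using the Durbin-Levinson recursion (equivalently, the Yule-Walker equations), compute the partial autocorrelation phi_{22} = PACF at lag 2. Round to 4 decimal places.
\phi_{22} = 0.3249

The PACF at lag k is phi_{kk}, the last component of the solution
to the Yule-Walker system G_k phi = r_k where
  (G_k)_{ij} = rho(|i - j|), (r_k)_i = rho(i), i,j = 1..k.
Equivalently, Durbin-Levinson gives phi_{kk} iteratively:
  phi_{11} = rho(1)
  phi_{kk} = [rho(k) - sum_{j=1..k-1} phi_{k-1,j} rho(k-j)]
            / [1 - sum_{j=1..k-1} phi_{k-1,j} rho(j)],
  phi_{k,j} = phi_{k-1,j} - phi_{kk} phi_{k-1,k-j},  j = 1..k-1.
Step k = 1:
  phi_11 = rho(1) = 0.5319.
Step k = 2:
  phi_22 = [rho(2) - phi_11 rho(1)] / [1 - phi_11 rho(1)] = [0.5159 - (0.5319)(0.5319)] / [1 - (0.5319)(0.5319)]
         = 0.23298239 / 0.71708239 = 0.3249.
Therefore phi_{22} = 0.3249.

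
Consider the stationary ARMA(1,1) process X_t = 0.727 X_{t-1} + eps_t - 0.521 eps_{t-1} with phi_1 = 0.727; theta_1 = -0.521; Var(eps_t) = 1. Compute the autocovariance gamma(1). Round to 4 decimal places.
\gamma(1) = 0.2714

Multiply the model equation by X_{t-k} and take expectations. With theta_0 = psi_0 = 1 and psi_j the MA(infinity) weights, this gives
  gamma(k) - sum_i phi_i gamma(k-i) = c_k,
  c_k = sigma^2 * sum_{j=k..q} theta_j psi_{j-k}   (c_k = 0 for k > q),
using gamma(-m) = gamma(m).
psi-weights needed (psi_j = theta_j + sum_i phi_i psi_{j-i}):
  psi_1 = theta_1 + phi_1 = -0.521 + (0.727) = 0.206
Right-hand sides:
  c_0 = sigma^2 (1 + theta_1 psi_1) = 1 * (1 + (-0.521)(0.206)) = 1 * 0.892674 = 0.892674
  c_1 = sigma^2 theta_1 = 1 * (-0.521) = -0.521
  c_2 = 0
Equations for k = 0 and k = 1 (AR order 1):
  gamma(0) = phi_1 gamma(1) + c_0
  gamma(1) = phi_1 gamma(0) + c_1
Substituting the second into the first: gamma(0) (1 - phi_1^2) = c_0 + phi_1 c_1, so
  gamma(0) = (c_0 + phi_1 c_1) / (1 - phi_1^2) = (0.892674 + (0.727)(-0.521)) / (1 - (0.727)^2) = 0.513907 / 0.471471 = 1.090008.
  gamma(1) = phi_1 gamma(0) + c_1 = (0.727)(1.090008) + (-0.521) = 0.271436.
Therefore gamma(1) = 0.2714 (to 4 decimal places).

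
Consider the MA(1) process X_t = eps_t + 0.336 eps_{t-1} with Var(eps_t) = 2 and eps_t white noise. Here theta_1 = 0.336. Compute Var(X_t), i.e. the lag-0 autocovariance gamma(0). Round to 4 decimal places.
\gamma(0) = 2.2258

For an MA(q) process X_t = eps_t + sum_i theta_i eps_{t-i} with
Var(eps_t) = sigma^2, the variance is
  gamma(0) = sigma^2 * (1 + sum_i theta_i^2).
  sum_i theta_i^2 = (0.336)^2 = 0.112896.
  gamma(0) = 2 * (1 + 0.112896) = 2 * 1.112896 = 2.225792, which rounds to 2.2258.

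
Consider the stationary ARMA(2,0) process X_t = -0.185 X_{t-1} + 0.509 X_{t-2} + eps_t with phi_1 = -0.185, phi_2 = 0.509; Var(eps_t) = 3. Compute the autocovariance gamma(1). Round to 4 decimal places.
\gamma(1) = -1.7780

Multiply the model equation by X_{t-k} and take expectations. With theta_0 = psi_0 = 1 and psi_j the MA(infinity) weights, this gives
  gamma(k) - sum_i phi_i gamma(k-i) = c_k,
  c_k = sigma^2 * sum_{j=k..q} theta_j psi_{j-k}   (c_k = 0 for k > q),
using gamma(-m) = gamma(m).
Pure AR (q = 0): c_0 = sigma^2 = 3, c_k = 0 for k >= 1.
Equations for k = 0, 1, 2 (AR order 2, c_2 = 0):
  (E0) gamma(0) = phi_1 gamma(1) + phi_2 gamma(2) + c_0
  (E1) gamma(1) = phi_1 gamma(0) + phi_2 gamma(1) + c_1
  (E2) gamma(2) = phi_1 gamma(1) + phi_2 gamma(0)
From (E1): gamma(1) = A gamma(0) + B with
  A = phi_1 / (1 - phi_2) = -0.185 / 0.491 = -0.376782,   B = c_1 / (1 - phi_2) = 0 / 0.491 = 0.
Insert (E2) into (E0): gamma(0) (1 - phi_2^2) = phi_1 (1 + phi_2) gamma(1) + c_0.
  phi_1 (1 + phi_2) = (-0.185)(1.509) = -0.279165,   1 - phi_2^2 = 0.740919.
Replace gamma(1) by A gamma(0) + B and collect gamma(0):
  gamma(0) [0.740919 - (-0.279165)(-0.376782)] = c_0 = 3
  gamma(0) * 0.635735 = 3
  gamma(0) = 3 / 0.635735 = 4.71895.
  gamma(1) = A gamma(0) = (-0.376782)(4.71895) = -1.778016.
Therefore gamma(1) = -1.7780 (to 4 decimal places).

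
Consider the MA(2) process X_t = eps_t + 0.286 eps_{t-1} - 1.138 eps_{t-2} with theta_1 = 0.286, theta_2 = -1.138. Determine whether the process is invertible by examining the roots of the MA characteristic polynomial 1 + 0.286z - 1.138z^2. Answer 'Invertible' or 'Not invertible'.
\text{Not invertible}

The MA(q) characteristic polynomial is P(z) = 1 + 0.286z - 1.138z^2.
Invertibility requires all roots to lie outside the unit circle, i.e. |z| > 1 for every root.
Set 1 + (0.286) z + (-1.138) z^2 = 0, i.e. a z^2 + b z + c = 0 with a = -1.138, b = 0.286, c = 1.
Discriminant D = b^2 - 4ac = (0.286)^2 - 4*(-1.138)*1 = 0.081796 - (-4.552) = 4.633796.
D >= 0, so the roots are real: z = (-b +/- sqrt(D)) / (2a) = (-0.286 +/- 2.152625) / (-2.276).
  z_1 = (-0.286 + 2.152625) / (-2.276) = -0.8201,   |z_1| = 0.8201.
  z_2 = (-0.286 - 2.152625) / (-2.276) = 1.0715,   |z_2| = 1.0715.
Moduli of all roots: 0.8201, 1.0715.
All moduli strictly greater than 1? No.
Verdict: Not invertible.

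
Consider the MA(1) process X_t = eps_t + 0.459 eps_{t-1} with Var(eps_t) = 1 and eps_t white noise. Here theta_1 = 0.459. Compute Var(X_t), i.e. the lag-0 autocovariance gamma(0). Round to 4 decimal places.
\gamma(0) = 1.2107

For an MA(q) process X_t = eps_t + sum_i theta_i eps_{t-i} with
Var(eps_t) = sigma^2, the variance is
  gamma(0) = sigma^2 * (1 + sum_i theta_i^2).
  sum_i theta_i^2 = (0.459)^2 = 0.210681.
  gamma(0) = 1 * (1 + 0.210681) = 1 * 1.210681 = 1.210681, which rounds to 1.2107.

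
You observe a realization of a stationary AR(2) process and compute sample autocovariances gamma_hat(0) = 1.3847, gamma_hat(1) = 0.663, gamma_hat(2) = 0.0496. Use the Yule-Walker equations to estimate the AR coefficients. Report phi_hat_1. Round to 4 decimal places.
\hat\phi_{1} = 0.5990

The Yule-Walker equations for an AR(p) process read, in matrix form,
  Gamma_p phi = r_p,   with   (Gamma_p)_{ij} = gamma(|i - j|),
                       (r_p)_i = gamma(i),   i,j = 1..p.
Substitute the sample gammas (Toeplitz matrix and right-hand side of size 2):
  Gamma_p = [[1.3847, 0.663], [0.663, 1.3847]]
  r_p     = [0.663, 0.0496]
Written out:
  1.3847 phi_1 + 0.663 phi_2 = 0.663
  0.663 phi_1 + 1.3847 phi_2 = 0.0496
Solve by Cramer's rule:
  det = gamma(0)^2 - gamma(1)^2 = (1.3847)^2 - (0.663)^2 = 1.91739409 - 0.439569 = 1.47782509
  phi_hat_1 = [gamma(1) gamma(0) - gamma(1) gamma(2)] / det = [(0.663)(1.3847) - (0.663)(0.0496)] / 1.47782509 = 0.8851713 / 1.47782509 = 0.599
  phi_hat_2 = [gamma(0) gamma(2) - gamma(1)^2] / det = [(1.3847)(0.0496) - (0.663)^2] / 1.47782509 = -0.37088788 / 1.47782509 = -0.251
So phi_hat = [0.5990, -0.2510].
Therefore phi_hat_1 = 0.5990.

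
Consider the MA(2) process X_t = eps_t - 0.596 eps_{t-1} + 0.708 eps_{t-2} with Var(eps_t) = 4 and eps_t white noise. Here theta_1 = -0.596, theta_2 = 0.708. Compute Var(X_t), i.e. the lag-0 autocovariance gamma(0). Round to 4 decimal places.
\gamma(0) = 7.4259

For an MA(q) process X_t = eps_t + sum_i theta_i eps_{t-i} with
Var(eps_t) = sigma^2, the variance is
  gamma(0) = sigma^2 * (1 + sum_i theta_i^2).
  sum_i theta_i^2 = (-0.596)^2 + (0.708)^2 = 0.355216 + 0.501264 = 0.85648.
  gamma(0) = 4 * (1 + 0.85648) = 4 * 1.85648 = 7.42592, which rounds to 7.4259.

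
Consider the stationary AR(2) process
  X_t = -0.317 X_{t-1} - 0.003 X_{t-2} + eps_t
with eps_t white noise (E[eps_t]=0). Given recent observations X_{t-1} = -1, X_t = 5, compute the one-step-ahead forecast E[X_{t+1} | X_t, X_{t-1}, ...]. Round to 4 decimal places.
E[X_{t+1} \mid \mathcal F_t] = -1.5820

For an AR(p) model X_t = c + sum_i phi_i X_{t-i} + eps_t, the
one-step-ahead conditional mean is
  E[X_{t+1} | X_t, ...] = c + sum_i phi_i X_{t+1-i}.
Substitute known values:
  E[X_{t+1} | ...] = (-0.317) * (5) + (-0.003) * (-1)
                   = -1.5820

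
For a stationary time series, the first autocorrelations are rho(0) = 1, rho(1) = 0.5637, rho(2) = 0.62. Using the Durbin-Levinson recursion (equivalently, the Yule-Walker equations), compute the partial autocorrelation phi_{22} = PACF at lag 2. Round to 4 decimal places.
\phi_{22} = 0.4430

The PACF at lag k is phi_{kk}, the last component of the solution
to the Yule-Walker system G_k phi = r_k where
  (G_k)_{ij} = rho(|i - j|), (r_k)_i = rho(i), i,j = 1..k.
Equivalently, Durbin-Levinson gives phi_{kk} iteratively:
  phi_{11} = rho(1)
  phi_{kk} = [rho(k) - sum_{j=1..k-1} phi_{k-1,j} rho(k-j)]
            / [1 - sum_{j=1..k-1} phi_{k-1,j} rho(j)],
  phi_{k,j} = phi_{k-1,j} - phi_{kk} phi_{k-1,k-j},  j = 1..k-1.
Step k = 1:
  phi_11 = rho(1) = 0.5637.
Step k = 2:
  phi_22 = [rho(2) - phi_11 rho(1)] / [1 - phi_11 rho(1)] = [0.62 - (0.5637)(0.5637)] / [1 - (0.5637)(0.5637)]
         = 0.30224231 / 0.68224231 = 0.443.
Therefore phi_{22} = 0.4430.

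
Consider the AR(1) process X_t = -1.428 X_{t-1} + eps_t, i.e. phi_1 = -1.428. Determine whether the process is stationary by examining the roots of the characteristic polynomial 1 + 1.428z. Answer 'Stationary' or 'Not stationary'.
\text{Not stationary}

The AR(p) characteristic polynomial is P(z) = 1 + 1.428z.
Stationarity requires all roots to lie outside the unit circle, i.e. |z| > 1 for every root.
This is linear in z: 1 + (1.428) z = 0  =>  z = -1/(1.428) = -0.70028,  |z| = 0.70028.
Moduli of all roots: 0.7003.
All moduli strictly greater than 1? No.
Verdict: Not stationary.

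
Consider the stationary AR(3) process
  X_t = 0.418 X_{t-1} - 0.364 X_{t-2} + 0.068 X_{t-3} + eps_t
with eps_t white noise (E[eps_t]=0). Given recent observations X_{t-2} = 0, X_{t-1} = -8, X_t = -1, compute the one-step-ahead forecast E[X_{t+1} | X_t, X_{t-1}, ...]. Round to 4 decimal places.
E[X_{t+1} \mid \mathcal F_t] = 2.4940

For an AR(p) model X_t = c + sum_i phi_i X_{t-i} + eps_t, the
one-step-ahead conditional mean is
  E[X_{t+1} | X_t, ...] = c + sum_i phi_i X_{t+1-i}.
Substitute known values:
  E[X_{t+1} | ...] = (0.418) * (-1) + (-0.364) * (-8) + (0.068) * (0)
                   = 2.4940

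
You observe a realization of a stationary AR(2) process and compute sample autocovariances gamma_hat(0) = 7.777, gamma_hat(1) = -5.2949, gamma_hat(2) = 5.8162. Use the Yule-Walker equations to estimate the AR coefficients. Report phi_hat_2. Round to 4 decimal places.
\hat\phi_{2} = 0.5300

The Yule-Walker equations for an AR(p) process read, in matrix form,
  Gamma_p phi = r_p,   with   (Gamma_p)_{ij} = gamma(|i - j|),
                       (r_p)_i = gamma(i),   i,j = 1..p.
Substitute the sample gammas (Toeplitz matrix and right-hand side of size 2):
  Gamma_p = [[7.777, -5.2949], [-5.2949, 7.777]]
  r_p     = [-5.2949, 5.8162]
Written out:
  7.777 phi_1 - 5.2949 phi_2 = -5.2949
  -5.2949 phi_1 + 7.777 phi_2 = 5.8162
Solve by Cramer's rule:
  det = gamma(0)^2 - gamma(1)^2 = (7.777)^2 - (-5.2949)^2 = 60.481729 - 28.03596601 = 32.44576299
  phi_hat_1 = [gamma(1) gamma(0) - gamma(1) gamma(2)] / det = [(-5.2949)(7.777) - (-5.2949)(5.8162)] / 32.44576299 = -10.38223992 / 32.44576299 = -0.32
  phi_hat_2 = [gamma(0) gamma(2) - gamma(1)^2] / det = [(7.777)(5.8162) - (-5.2949)^2] / 32.44576299 = 17.19662139 / 32.44576299 = 0.53
So phi_hat = [-0.3200, 0.5300].
Therefore phi_hat_2 = 0.5300.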